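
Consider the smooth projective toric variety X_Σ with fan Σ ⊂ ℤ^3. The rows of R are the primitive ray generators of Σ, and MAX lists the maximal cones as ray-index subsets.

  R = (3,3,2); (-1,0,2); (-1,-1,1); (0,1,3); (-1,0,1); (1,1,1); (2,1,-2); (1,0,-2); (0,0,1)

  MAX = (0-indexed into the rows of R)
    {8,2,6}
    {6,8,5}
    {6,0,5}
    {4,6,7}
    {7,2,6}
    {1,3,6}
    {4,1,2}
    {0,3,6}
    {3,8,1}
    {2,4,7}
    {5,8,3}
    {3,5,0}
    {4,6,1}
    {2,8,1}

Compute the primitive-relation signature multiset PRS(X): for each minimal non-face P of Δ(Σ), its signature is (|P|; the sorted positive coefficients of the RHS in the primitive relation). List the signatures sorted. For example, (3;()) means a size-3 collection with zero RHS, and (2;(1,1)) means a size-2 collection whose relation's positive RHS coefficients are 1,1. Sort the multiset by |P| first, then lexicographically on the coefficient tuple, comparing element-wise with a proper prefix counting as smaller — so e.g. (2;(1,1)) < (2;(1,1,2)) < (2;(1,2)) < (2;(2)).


Minimal non-faces — 20 found among 9 rays, 14 max cones:

  P = {1,7}:  v_{1} + v_{7} = 0 — sig = (2;())
  P = {1,5}:  v_{1} + v_{5} = v_{3} — sig = (2;(1))
  P = {3,7}:  v_{3} + v_{7} = v_{5} — sig = (2;(1))
  P = {4,8}:  v_{4} + v_{8} = v_{1} — sig = (2;(1))
  P = {5,7}:  v_{5} + v_{7} = v_{6} + v_{8} — sig = (2;(1,1))
  P = {7,8}:  v_{7} + v_{8} = v_{2} + v_{6} — sig = (2;(1,1))
  P = {0,1}:  v_{0} + v_{1} = 2·v_{3} + v_{6} — sig = (2;(1,2))
  P = {0,2}:  v_{0} + v_{2} = 2·v_{5} + v_{8} — sig = (2;(1,2))
  P = {0,7}:  v_{0} + v_{7} = 2·v_{5} + v_{6} — sig = (2;(1,2))
  P = {2,3}:  v_{2} + v_{3} = v_{1} + 2·v_{8} — sig = (2;(1,2))
  P = {4,5}:  v_{4} + v_{5} = 2·v_{1} + v_{6} — sig = (2;(1,2))
  P = {0,4}:  v_{0} + v_{4} = 2·v_{1} + v_{3} + 2·v_{6} — sig = (2;(1,2,2))
  P = {3,4}:  v_{3} + v_{4} = 3·v_{1} + v_{6} — sig = (2;(1,3))
  P = {2,5}:  v_{2} + v_{5} = 2·v_{8} — sig = (2;(2))
  P = {0,8}:  v_{0} + v_{8} = 3·v_{5} — sig = (2;(3))
  P = {2,4,6}:  v_{2} + v_{4} + v_{6} = 0 — sig = (3;())
  P = {1,2,6}:  v_{1} + v_{2} + v_{6} = v_{8} — sig = (3;(1))
  P = {1,6,8}:  v_{1} + v_{6} + v_{8} = v_{5} — sig = (3;(1))
  P = {3,5,6}:  v_{3} + v_{5} + v_{6} = v_{0} — sig = (3;(1))
  P = {3,6,8}:  v_{3} + v_{6} + v_{8} = 2·v_{5} — sig = (3;(2))

Hence PRS(X_Σ) =
    |P|=2: 15 collections, coeffs (), (1), (1), (1), (1,1), (1,1), (1,2), (1,2), (1,2), (1,2), (1,2), (1,2,2), (1,3), (2), (3)
    |P|=3: 5 collections, coeffs (), (1), (1), (1), (2)


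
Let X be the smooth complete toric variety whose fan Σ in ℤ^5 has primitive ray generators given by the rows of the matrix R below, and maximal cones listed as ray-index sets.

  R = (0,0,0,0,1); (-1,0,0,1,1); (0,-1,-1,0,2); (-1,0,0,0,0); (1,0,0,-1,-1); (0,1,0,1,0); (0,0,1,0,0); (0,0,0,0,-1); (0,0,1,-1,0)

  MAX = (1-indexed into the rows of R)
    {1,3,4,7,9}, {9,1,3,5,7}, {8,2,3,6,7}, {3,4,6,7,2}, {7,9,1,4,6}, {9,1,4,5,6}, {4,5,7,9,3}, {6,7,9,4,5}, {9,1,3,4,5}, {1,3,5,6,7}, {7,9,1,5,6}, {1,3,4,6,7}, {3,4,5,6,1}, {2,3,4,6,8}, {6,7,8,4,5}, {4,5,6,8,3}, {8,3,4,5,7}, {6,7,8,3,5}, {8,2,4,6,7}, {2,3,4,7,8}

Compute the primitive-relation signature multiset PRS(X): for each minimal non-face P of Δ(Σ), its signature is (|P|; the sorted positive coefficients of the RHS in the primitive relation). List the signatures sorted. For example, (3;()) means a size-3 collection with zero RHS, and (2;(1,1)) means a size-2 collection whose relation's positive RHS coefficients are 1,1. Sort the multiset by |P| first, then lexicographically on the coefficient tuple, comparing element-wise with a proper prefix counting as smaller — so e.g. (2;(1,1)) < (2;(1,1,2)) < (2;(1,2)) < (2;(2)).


The 9 primitive collections of Σ (r=9, n=5):

  • {1,8}:  v_{1} + v_{8} = 0  ⟹  sig = (2;())
  • {2,5}:  v_{2} + v_{5} = 0  ⟹  sig = (2;())
  • {2,9}:  v_{2} + v_{9} = v_{1} + v_{4} + v_{7}  ⟹  sig = (2;(1,1,1))
  • {8,9}:  v_{8} + v_{9} = v_{4} + v_{5} + v_{7}  ⟹  sig = (2;(1,1,1))
  • {1,2}:  v_{1} + v_{2} = v_{3} + v_{4} + v_{6} + v_{7}  ⟹  sig = (2;(1,1,1,1))
  • {3,6,9}:  v_{3} + v_{6} + v_{9} = 2·v_{1}  ⟹  sig = (3;(2))
  • {1,4,5,7}:  v_{1} + v_{4} + v_{5} + v_{7} = v_{9}  ⟹  sig = (4;(1))
  • {3,4,5,6,7}:  v_{3} + v_{4} + v_{5} + v_{6} + v_{7} = v_{1}  ⟹  sig = (5;(1))
  • {3,4,6,7,8}:  v_{3} + v_{4} + v_{6} + v_{7} + v_{8} = v_{2}  ⟹  sig = (5;(1))

Sorted signature multiset PRS(X):
    (2;())
    (2;())
    (2;(1,1,1))
    (2;(1,1,1))
    (2;(1,1,1,1))
    (3;(2))
    (4;(1))
    (5;(1))
    (5;(1))


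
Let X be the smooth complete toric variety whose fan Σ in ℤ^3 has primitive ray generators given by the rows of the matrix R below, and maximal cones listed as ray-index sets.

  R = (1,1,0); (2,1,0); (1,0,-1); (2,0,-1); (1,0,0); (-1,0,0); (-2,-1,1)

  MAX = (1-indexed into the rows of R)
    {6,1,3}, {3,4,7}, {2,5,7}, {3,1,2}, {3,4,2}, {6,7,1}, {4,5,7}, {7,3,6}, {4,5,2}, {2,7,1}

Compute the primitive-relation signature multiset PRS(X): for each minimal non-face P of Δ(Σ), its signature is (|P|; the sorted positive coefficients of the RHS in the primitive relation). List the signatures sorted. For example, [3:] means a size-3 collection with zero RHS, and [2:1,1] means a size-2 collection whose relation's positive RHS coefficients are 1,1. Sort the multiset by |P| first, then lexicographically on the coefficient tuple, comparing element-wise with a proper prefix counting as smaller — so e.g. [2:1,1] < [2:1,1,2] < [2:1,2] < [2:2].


9 minimal non-faces of Δ(Σ) (on 7 rays):

  {5,6}:  v_{5} + v_{6} = 0 — sig = [2:]
  {1,5}:  v_{1} + v_{5} = v_{2} — sig = [2:1]
  {2,6}:  v_{2} + v_{6} = v_{1} — sig = [2:1]
  {3,5}:  v_{3} + v_{5} = v_{4} — sig = [2:1]
  {4,6}:  v_{4} + v_{6} = v_{3} — sig = [2:1]
  {1,4}:  v_{1} + v_{4} = v_{2} + v_{3} — sig = [2:1,1]
  {1,3,7}:  v_{1} + v_{3} + v_{7} = 0 — sig = [3:]
  {2,3,7}:  v_{2} + v_{3} + v_{7} = v_{5} — sig = [3:1]
  {2,4,7}:  v_{2} + v_{4} + v_{7} = 2·v_{5} — sig = [3:2]

Signatures (|P|; sorted positive RHS coefficients), sorted:
    |P|=2: 6 collections, coeffs (), (1), (1), (1), (1), (1,1)
    |P|=3: 3 collections, coeffs (), (1), (2)


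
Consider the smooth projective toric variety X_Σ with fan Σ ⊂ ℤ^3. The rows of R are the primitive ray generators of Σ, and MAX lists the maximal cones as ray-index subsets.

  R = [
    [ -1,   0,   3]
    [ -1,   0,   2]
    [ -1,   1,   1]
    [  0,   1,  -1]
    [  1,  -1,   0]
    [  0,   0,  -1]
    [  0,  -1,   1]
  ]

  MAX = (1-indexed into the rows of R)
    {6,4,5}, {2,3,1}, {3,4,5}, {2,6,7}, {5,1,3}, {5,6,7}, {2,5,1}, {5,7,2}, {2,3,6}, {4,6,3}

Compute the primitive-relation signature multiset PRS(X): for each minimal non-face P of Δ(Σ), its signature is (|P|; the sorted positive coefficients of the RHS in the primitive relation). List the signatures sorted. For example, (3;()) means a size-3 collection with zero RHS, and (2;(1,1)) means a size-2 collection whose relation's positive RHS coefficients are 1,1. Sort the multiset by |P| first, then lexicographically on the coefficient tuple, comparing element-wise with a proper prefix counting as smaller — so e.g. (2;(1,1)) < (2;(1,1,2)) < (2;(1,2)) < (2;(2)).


9 minimal non-faces of Δ(Σ) (on 7 rays):

  • {4,7}:  v_{4} + v_{7} = 0 — sig = (2;())
  • {1,6}:  v_{1} + v_{6} = v_{2} — sig = (2;(1))
  • {2,4}:  v_{2} + v_{4} = v_{3} — sig = (2;(1))
  • {3,7}:  v_{3} + v_{7} = v_{2} — sig = (2;(1))
  • {1,4}:  v_{1} + v_{4} = 2·v_{3} + v_{5} — sig = (2;(1,2))
  • {1,7}:  v_{1} + v_{7} = 2·v_{2} + v_{5} — sig = (2;(1,2))
  • {3,5,6}:  v_{3} + v_{5} + v_{6} = 0 — sig = (3;())
  • {2,3,5}:  v_{2} + v_{3} + v_{5} = v_{1} — sig = (3;(1))
  • {2,5,6}:  v_{2} + v_{5} + v_{6} = v_{7} — sig = (3;(1))

Signatures (|P|; sorted positive RHS coefficients), sorted:
    |P|=2: 6 collections, coeffs (), (1), (1), (1), (1,2), (1,2)
    |P|=3: 3 collections, coeffs (), (1), (1)


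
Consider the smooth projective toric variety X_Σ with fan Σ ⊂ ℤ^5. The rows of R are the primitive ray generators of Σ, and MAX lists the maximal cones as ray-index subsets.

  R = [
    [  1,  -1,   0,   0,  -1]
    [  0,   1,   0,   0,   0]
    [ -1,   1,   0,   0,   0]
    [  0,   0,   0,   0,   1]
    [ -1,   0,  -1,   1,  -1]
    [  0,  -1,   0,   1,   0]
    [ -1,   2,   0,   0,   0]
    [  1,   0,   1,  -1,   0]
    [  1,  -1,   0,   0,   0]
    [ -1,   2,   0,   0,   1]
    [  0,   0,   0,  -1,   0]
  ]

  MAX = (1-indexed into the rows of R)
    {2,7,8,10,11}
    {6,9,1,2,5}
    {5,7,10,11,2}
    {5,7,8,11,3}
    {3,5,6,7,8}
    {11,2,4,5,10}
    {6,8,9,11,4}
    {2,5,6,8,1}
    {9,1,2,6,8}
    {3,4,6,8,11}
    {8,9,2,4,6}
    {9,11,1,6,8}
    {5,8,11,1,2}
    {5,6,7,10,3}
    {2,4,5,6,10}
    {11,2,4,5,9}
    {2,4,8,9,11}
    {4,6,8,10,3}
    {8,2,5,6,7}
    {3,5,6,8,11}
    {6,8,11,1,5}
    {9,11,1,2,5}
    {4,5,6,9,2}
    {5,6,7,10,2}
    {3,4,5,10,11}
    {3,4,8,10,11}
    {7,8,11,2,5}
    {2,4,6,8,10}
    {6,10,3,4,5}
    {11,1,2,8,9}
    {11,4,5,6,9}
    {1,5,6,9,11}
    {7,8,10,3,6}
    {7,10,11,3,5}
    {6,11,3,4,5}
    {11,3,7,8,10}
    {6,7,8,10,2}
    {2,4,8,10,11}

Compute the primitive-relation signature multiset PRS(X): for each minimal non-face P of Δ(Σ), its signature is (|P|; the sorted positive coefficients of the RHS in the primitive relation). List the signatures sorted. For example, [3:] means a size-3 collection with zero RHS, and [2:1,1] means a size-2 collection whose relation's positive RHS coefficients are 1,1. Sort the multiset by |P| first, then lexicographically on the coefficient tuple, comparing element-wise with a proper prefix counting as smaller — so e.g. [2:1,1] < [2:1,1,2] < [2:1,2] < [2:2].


The 15 primitive collections of Σ (r=11, n=5):

  • {3,9}:  v_{3} + v_{9} = 0  so sig = [2:]
  • {1,4}:  v_{1} + v_{4} = v_{9}  so sig = [2:1]
  • {1,10}:  v_{1} + v_{10} = v_{2}  so sig = [2:1]
  • {2,3}:  v_{2} + v_{3} = v_{7}  so sig = [2:1]
  • {4,7}:  v_{4} + v_{7} = v_{10}  so sig = [2:1]
  • {7,9}:  v_{7} + v_{9} = v_{2}  so sig = [2:1]
  • {1,3}:  v_{1} + v_{3} = v_{5} + v_{8}  so sig = [2:1,1]
  • {9,10}:  v_{9} + v_{10} = v_{2} + v_{4}  so sig = [2:1,1]
  • {1,7}:  v_{1} + v_{7} = v_{2} + v_{5} + v_{8}  so sig = [2:1,1,1]
  • {2,6,11}:  v_{2} + v_{6} + v_{11} = 0  so sig = [3:]
  • {4,5,8}:  v_{4} + v_{5} + v_{8} = 0  so sig = [3:]
  • {5,8,9}:  v_{5} + v_{8} + v_{9} = v_{1}  so sig = [3:1]
  • {5,8,10}:  v_{5} + v_{8} + v_{10} = v_{7}  so sig = [3:1]
  • {6,7,11}:  v_{6} + v_{7} + v_{11} = v_{3}  so sig = [3:1]
  • {6,10,11}:  v_{6} + v_{10} + v_{11} = v_{3} + v_{4}  so sig = [3:1,1]

so the primitive-relation signature multiset is
    [2:]
    [2:1]
    [2:1]
    [2:1]
    [2:1]
    [2:1]
    [2:1,1]
    [2:1,1]
    [2:1,1,1]
    [3:]
    [3:]
    [3:1]
    [3:1]
    [3:1]
    [3:1,1]


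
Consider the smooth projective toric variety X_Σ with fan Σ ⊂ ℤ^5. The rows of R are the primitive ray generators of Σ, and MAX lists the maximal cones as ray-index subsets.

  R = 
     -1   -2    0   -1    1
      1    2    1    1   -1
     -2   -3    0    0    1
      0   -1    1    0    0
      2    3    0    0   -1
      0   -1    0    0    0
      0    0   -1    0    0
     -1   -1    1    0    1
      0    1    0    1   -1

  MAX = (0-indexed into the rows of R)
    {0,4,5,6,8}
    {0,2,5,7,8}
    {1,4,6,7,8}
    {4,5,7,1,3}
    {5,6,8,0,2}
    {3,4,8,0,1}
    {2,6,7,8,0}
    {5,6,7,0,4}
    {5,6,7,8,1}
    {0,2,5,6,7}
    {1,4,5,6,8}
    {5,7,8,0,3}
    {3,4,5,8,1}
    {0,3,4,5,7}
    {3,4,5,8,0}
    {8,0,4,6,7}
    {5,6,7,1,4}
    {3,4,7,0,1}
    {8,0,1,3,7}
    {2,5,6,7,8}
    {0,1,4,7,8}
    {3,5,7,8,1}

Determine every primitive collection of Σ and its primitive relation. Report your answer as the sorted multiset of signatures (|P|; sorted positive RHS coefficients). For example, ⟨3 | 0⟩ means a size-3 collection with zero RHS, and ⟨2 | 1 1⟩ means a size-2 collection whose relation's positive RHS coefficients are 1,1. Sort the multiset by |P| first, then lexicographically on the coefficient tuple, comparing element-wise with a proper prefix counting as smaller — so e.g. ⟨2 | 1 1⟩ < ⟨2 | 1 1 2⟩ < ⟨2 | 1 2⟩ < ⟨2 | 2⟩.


|primitive collections| = 9. Relations:

  P = {2,4}:  v_{2} + v_{4} = 0 — sig = ⟨2 | 0⟩
  P = {3,6}:  v_{3} + v_{6} = v_{5} — sig = ⟨2 | 1⟩
  P = {1,2}:  v_{1} + v_{2} = v_{5} + v_{7} + v_{8} — sig = ⟨2 | 1 1 1⟩
  P = {2,3}:  v_{2} + v_{3} = v_{0} + 2·v_{5} + v_{7} + v_{8} — sig = ⟨2 | 1 1 1 2⟩
  P = {0,1,6}:  v_{0} + v_{1} + v_{6} = 0 — sig = ⟨3 | 0⟩
  P = {0,1,5}:  v_{0} + v_{1} + v_{5} = v_{3} — sig = ⟨3 | 1⟩
  P = {4,5,7,8}:  v_{4} + v_{5} + v_{7} + v_{8} = v_{1} — sig = ⟨4 | 1⟩
  P = {3,4,7,8}:  v_{3} + v_{4} + v_{7} + v_{8} = v_{0} + 2·v_{1} — sig = ⟨4 | 1 2⟩
  P = {0,5,6,7,8}:  v_{0} + v_{5} + v_{6} + v_{7} + v_{8} = v_{2} — sig = ⟨5 | 1⟩

Sorted signature multiset PRS(X):
    ⟨2 | 0⟩
    ⟨2 | 1⟩
    ⟨2 | 1 1 1⟩
    ⟨2 | 1 1 1 2⟩
    ⟨3 | 0⟩
    ⟨3 | 1⟩
    ⟨4 | 1⟩
    ⟨4 | 1 2⟩
    ⟨5 | 1⟩


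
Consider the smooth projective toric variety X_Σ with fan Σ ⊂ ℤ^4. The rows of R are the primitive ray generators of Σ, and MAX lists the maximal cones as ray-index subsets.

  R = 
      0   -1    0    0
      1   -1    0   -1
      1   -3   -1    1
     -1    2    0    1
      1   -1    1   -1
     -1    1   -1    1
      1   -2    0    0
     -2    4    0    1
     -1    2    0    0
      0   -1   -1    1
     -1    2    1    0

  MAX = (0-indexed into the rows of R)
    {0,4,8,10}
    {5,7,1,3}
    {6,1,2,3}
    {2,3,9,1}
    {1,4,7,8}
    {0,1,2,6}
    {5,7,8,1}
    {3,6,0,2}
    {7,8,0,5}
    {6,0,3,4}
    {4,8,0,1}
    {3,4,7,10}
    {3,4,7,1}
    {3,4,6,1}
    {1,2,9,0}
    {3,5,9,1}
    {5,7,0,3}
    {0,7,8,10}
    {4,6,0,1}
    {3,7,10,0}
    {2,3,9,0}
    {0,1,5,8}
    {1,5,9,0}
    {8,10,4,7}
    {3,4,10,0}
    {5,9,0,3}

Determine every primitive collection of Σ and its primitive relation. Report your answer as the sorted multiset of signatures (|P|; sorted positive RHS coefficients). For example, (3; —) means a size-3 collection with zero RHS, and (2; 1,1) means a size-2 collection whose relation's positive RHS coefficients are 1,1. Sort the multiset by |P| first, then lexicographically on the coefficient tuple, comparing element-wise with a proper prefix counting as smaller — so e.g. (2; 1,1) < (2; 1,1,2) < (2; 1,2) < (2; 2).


Minimal non-faces — 21 found among 11 rays, 26 max cones:

  • {4,5}:  v_{4} + v_{5} = 0 ; sig = (2; —)
  • {6,8}:  v_{6} + v_{8} = 0 ; sig = (2; —)
  • {2,8}:  v_{2} + v_{8} = v_{9} ; sig = (2; 1)
  • {3,8}:  v_{3} + v_{8} = v_{7} ; sig = (2; 1)
  • {4,9}:  v_{4} + v_{9} = v_{6} ; sig = (2; 1)
  • {5,6}:  v_{5} + v_{6} = v_{9} ; sig = (2; 1)
  • {6,7}:  v_{6} + v_{7} = v_{3} ; sig = (2; 1)
  • {6,9}:  v_{6} + v_{9} = v_{2} ; sig = (2; 1)
  • {8,9}:  v_{8} + v_{9} = v_{5} ; sig = (2; 1)
  • {1,10}:  v_{1} + v_{10} = v_{4} + v_{8} ; sig = (2; 1,1)
  • {2,7}:  v_{2} + v_{7} = v_{3} + v_{9} ; sig = (2; 1,1)
  • {5,10}:  v_{5} + v_{10} = v_{0} + v_{7} ; sig = (2; 1,1)
  • {7,9}:  v_{7} + v_{9} = v_{3} + v_{5} ; sig = (2; 1,1)
  • {9,10}:  v_{9} + v_{10} = v_{0} + v_{3} ; sig = (2; 1,1)
  • {2,10}:  v_{2} + v_{10} = v_{0} + v_{3} + v_{6} ; sig = (2; 1,1,1)
  • {6,10}:  v_{6} + v_{10} = v_{0} + v_{3} + v_{4} ; sig = (2; 1,1,1)
  • {2,4}:  v_{2} + v_{4} = 2·v_{6} ; sig = (2; 2)
  • {2,5}:  v_{2} + v_{5} = 2·v_{9} ; sig = (2; 2)
  • {0,1,3}:  v_{0} + v_{1} + v_{3} = 0 ; sig = (3; —)
  • {0,1,7}:  v_{0} + v_{1} + v_{7} = v_{8} ; sig = (3; 1)
  • {0,4,7}:  v_{0} + v_{4} + v_{7} = v_{10} ; sig = (3; 1)

Signatures (|P|; sorted positive RHS coefficients), sorted:
[(2; —), (2; —), (2; 1), (2; 1), (2; 1), (2; 1), (2; 1), (2; 1), (2; 1), (2; 1,1), (2; 1,1), (2; 1,1), (2; 1,1), (2; 1,1), (2; 1,1,1), (2; 1,1,1), (2; 2), (2; 2), (3; —), (3; 1), (3; 1)]


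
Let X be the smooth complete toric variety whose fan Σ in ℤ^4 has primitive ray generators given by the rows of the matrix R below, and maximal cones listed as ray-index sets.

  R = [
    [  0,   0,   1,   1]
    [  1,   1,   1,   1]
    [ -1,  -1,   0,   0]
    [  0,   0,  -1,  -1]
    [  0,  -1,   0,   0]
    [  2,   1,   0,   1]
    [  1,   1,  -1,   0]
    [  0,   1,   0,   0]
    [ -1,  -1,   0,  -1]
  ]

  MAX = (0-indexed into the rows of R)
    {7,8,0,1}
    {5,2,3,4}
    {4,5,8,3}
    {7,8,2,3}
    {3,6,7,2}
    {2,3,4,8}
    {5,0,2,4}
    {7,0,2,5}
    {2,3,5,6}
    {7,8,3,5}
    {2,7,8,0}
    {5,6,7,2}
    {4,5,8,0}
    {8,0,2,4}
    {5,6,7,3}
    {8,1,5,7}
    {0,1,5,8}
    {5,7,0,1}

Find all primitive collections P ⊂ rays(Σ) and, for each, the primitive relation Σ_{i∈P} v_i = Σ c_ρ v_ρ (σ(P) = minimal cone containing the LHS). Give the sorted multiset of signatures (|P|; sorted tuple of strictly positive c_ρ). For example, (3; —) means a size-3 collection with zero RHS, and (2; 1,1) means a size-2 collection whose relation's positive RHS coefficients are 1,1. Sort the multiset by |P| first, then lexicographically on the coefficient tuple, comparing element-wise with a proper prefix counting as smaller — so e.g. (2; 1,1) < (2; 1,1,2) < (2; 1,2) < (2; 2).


12 minimal non-faces of Δ(Σ) (on 9 rays):

  P={0,3}:  v_{0} + v_{3} = 0 ; sig = (2; —)
  P={4,7}:  v_{4} + v_{7} = 0 ; sig = (2; —)
  P={1,2}:  v_{1} + v_{2} = v_{0} ; sig = (2; 1)
  P={6,8}:  v_{6} + v_{8} = v_{3} ; sig = (2; 1)
  P={1,6}:  v_{1} + v_{6} = v_{5} + v_{7} ; sig = (2; 1,1)
  P={0,6}:  v_{0} + v_{6} = v_{2} + v_{5} + v_{7} ; sig = (2; 1,1,1)
  P={1,3}:  v_{1} + v_{3} = v_{5} + v_{7} + v_{8} ; sig = (2; 1,1,1)
  P={1,4}:  v_{1} + v_{4} = v_{0} + v_{5} + v_{8} ; sig = (2; 1,1,1)
  P={4,6}:  v_{4} + v_{6} = v_{2} + v_{3} + v_{5} ; sig = (2; 1,1,1)
  P={2,5,8}:  v_{2} + v_{5} + v_{8} = v_{4} ; sig = (3; 1)
  P={0,5,7,8}:  v_{0} + v_{5} + v_{7} + v_{8} = v_{1} ; sig = (4; 1)
  P={2,3,5,7}:  v_{2} + v_{3} + v_{5} + v_{7} = v_{6} ; sig = (4; 1)

so the primitive-relation signature multiset is
    |P|=2: 9 collections, coeffs (), (), (1), (1), (1,1), (1,1,1), (1,1,1), (1,1,1), (1,1,1)
    |P|=3: 1 collection, coeffs (1)
    |P|=4: 2 collections, coeffs (1), (1)


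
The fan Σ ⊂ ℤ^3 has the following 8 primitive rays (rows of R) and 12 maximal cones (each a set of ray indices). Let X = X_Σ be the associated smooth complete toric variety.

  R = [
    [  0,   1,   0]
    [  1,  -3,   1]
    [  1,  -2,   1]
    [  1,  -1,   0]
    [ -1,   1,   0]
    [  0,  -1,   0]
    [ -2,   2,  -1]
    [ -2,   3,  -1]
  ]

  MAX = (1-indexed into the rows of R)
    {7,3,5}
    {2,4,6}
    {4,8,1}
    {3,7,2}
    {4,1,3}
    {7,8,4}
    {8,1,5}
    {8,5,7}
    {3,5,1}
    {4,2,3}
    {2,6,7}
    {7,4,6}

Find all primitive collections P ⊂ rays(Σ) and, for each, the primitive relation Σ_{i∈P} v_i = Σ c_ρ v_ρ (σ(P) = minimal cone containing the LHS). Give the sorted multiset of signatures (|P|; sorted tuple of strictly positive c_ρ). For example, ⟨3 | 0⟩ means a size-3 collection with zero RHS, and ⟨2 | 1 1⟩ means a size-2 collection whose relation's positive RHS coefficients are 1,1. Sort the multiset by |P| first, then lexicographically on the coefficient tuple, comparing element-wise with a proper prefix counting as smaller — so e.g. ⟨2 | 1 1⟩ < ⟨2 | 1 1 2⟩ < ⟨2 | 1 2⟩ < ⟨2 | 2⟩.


Primitive collections (12):

  P = {1,6}:  v_{1} + v_{6} = 0 — sig = ⟨2 | 0⟩
  P = {4,5}:  v_{4} + v_{5} = 0 — sig = ⟨2 | 0⟩
  P = {1,2}:  v_{1} + v_{2} = v_{3} — sig = ⟨2 | 1⟩
  P = {1,7}:  v_{1} + v_{7} = v_{8} — sig = ⟨2 | 1⟩
  P = {3,6}:  v_{3} + v_{6} = v_{2} — sig = ⟨2 | 1⟩
  P = {3,8}:  v_{3} + v_{8} = v_{5} — sig = ⟨2 | 1⟩
  P = {6,8}:  v_{6} + v_{8} = v_{7} — sig = ⟨2 | 1⟩
  P = {2,8}:  v_{2} + v_{8} = v_{3} + v_{7} — sig = ⟨2 | 1 1⟩
  P = {5,6}:  v_{5} + v_{6} = v_{3} + v_{7} — sig = ⟨2 | 1 1⟩
  P = {2,5}:  v_{2} + v_{5} = 2·v_{3} + v_{7} — sig = ⟨2 | 1 2⟩
  P = {3,4,7}:  v_{3} + v_{4} + v_{7} = v_{6} — sig = ⟨3 | 1⟩
  P = {2,4,7}:  v_{2} + v_{4} + v_{7} = 2·v_{6} — sig = ⟨3 | 2⟩

Hence PRS(X_Σ) =
    |P|=2: 10 collections, coeffs (), (), (1), (1), (1), (1), (1), (1,1), (1,1), (1,2)
    |P|=3: 2 collections, coeffs (1), (2)


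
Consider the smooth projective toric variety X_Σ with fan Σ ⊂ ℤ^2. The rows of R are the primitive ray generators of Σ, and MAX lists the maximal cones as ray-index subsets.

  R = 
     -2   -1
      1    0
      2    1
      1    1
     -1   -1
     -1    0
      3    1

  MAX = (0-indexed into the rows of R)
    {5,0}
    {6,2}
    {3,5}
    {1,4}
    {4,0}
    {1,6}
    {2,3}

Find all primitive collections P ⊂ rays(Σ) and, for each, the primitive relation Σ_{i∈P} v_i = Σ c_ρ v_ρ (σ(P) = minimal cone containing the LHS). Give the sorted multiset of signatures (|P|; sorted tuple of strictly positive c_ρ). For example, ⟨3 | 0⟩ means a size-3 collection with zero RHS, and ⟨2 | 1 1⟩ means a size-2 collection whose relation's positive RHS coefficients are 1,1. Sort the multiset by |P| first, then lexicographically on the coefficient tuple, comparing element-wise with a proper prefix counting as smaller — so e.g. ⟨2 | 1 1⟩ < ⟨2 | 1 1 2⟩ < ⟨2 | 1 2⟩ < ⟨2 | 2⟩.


Σ has 14 primitive collections:

  P={0,2}:  v_{0} + v_{2} = 0  ⟹  sig = ⟨2 | 0⟩
  P={1,5}:  v_{1} + v_{5} = 0  ⟹  sig = ⟨2 | 0⟩
  P={3,4}:  v_{3} + v_{4} = 0  ⟹  sig = ⟨2 | 0⟩
  P={0,1}:  v_{0} + v_{1} = v_{4}  ⟹  sig = ⟨2 | 1⟩
  P={0,3}:  v_{0} + v_{3} = v_{5}  ⟹  sig = ⟨2 | 1⟩
  P={0,6}:  v_{0} + v_{6} = v_{1}  ⟹  sig = ⟨2 | 1⟩
  P={1,2}:  v_{1} + v_{2} = v_{6}  ⟹  sig = ⟨2 | 1⟩
  P={1,3}:  v_{1} + v_{3} = v_{2}  ⟹  sig = ⟨2 | 1⟩
  P={2,4}:  v_{2} + v_{4} = v_{1}  ⟹  sig = ⟨2 | 1⟩
  P={2,5}:  v_{2} + v_{5} = v_{3}  ⟹  sig = ⟨2 | 1⟩
  P={4,5}:  v_{4} + v_{5} = v_{0}  ⟹  sig = ⟨2 | 1⟩
  P={5,6}:  v_{5} + v_{6} = v_{2}  ⟹  sig = ⟨2 | 1⟩
  P={3,6}:  v_{3} + v_{6} = 2·v_{2}  ⟹  sig = ⟨2 | 2⟩
  P={4,6}:  v_{4} + v_{6} = 2·v_{1}  ⟹  sig = ⟨2 | 2⟩

so the primitive-relation signature multiset is
{ ⟨2 | 0⟩ ×3,  ⟨2 | 1⟩ ×9,  ⟨2 | 2⟩ ×2 }


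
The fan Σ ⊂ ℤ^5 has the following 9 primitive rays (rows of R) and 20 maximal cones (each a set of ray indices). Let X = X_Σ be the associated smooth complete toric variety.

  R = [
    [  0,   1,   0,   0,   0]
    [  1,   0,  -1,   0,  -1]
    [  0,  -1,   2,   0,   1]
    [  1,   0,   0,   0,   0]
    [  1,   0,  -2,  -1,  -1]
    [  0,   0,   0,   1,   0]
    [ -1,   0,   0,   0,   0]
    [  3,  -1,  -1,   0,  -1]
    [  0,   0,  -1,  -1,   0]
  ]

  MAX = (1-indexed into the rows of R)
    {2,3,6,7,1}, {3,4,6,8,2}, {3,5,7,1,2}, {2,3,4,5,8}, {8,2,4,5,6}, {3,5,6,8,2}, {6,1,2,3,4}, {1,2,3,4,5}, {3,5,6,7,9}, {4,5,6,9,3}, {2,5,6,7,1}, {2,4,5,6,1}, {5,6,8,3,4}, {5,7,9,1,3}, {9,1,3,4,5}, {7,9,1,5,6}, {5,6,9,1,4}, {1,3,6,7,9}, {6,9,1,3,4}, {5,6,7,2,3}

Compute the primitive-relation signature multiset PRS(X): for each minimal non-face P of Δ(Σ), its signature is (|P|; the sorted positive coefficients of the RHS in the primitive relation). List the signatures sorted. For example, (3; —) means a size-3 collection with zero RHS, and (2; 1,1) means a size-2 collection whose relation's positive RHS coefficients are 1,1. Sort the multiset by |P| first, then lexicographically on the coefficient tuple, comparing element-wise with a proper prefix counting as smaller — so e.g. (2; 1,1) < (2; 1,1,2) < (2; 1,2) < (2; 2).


The 7 primitive collections of Σ (r=9, n=5):

  P={4,7}:  v_{4} + v_{7} = 0  ⟹  sig = (2; —)
  P={2,9}:  v_{2} + v_{9} = v_{5}  ⟹  sig = (2; 1)
  P={7,8}:  v_{7} + v_{8} = v_{2} + v_{3} + v_{5} + v_{6}  ⟹  sig = (2; 1,1,1,1)
  P={8,9}:  v_{8} + v_{9} = v_{3} + v_{4} + 2·v_{5} + v_{6}  ⟹  sig = (2; 1,1,1,2)
  P={1,8}:  v_{1} + v_{8} = v_{2} + 2·v_{4}  ⟹  sig = (2; 1,2)
  P={1,3,5,6}:  v_{1} + v_{3} + v_{5} + v_{6} = v_{4}  ⟹  sig = (4; 1)
  P={2,3,4,5,6}:  v_{2} + v_{3} + v_{4} + v_{5} + v_{6} = v_{8}  ⟹  sig = (5; 1)

Sorted signature multiset PRS(X):
[(2; —), (2; 1), (2; 1,1,1,1), (2; 1,1,1,2), (2; 1,2), (4; 1), (5; 1)]


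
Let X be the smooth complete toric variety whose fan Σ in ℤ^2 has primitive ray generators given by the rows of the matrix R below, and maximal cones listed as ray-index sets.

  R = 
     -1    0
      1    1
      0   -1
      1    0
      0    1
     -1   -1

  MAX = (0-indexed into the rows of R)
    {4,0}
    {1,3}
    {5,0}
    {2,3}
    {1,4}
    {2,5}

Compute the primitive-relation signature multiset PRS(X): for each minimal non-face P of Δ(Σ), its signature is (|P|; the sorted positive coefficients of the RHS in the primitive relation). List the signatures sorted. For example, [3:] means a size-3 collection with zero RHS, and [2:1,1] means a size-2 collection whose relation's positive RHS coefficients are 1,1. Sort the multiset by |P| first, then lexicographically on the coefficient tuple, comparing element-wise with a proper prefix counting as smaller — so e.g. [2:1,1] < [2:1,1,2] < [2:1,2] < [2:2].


Δ(Σ) — 6 vertices, 9 min non-faces:

  • {0,3}:  v_{0} + v_{3} = 0  ⇒ sig = [2:]
  • {1,5}:  v_{1} + v_{5} = 0  ⇒ sig = [2:]
  • {2,4}:  v_{2} + v_{4} = 0  ⇒ sig = [2:]
  • {0,1}:  v_{0} + v_{1} = v_{4}  ⇒ sig = [2:1]
  • {0,2}:  v_{0} + v_{2} = v_{5}  ⇒ sig = [2:1]
  • {1,2}:  v_{1} + v_{2} = v_{3}  ⇒ sig = [2:1]
  • {3,4}:  v_{3} + v_{4} = v_{1}  ⇒ sig = [2:1]
  • {3,5}:  v_{3} + v_{5} = v_{2}  ⇒ sig = [2:1]
  • {4,5}:  v_{4} + v_{5} = v_{0}  ⇒ sig = [2:1]

Sorted signature multiset PRS(X):
    |P|=2: 9 collections, coeffs (), (), (), (1), (1), (1), (1), (1), (1)


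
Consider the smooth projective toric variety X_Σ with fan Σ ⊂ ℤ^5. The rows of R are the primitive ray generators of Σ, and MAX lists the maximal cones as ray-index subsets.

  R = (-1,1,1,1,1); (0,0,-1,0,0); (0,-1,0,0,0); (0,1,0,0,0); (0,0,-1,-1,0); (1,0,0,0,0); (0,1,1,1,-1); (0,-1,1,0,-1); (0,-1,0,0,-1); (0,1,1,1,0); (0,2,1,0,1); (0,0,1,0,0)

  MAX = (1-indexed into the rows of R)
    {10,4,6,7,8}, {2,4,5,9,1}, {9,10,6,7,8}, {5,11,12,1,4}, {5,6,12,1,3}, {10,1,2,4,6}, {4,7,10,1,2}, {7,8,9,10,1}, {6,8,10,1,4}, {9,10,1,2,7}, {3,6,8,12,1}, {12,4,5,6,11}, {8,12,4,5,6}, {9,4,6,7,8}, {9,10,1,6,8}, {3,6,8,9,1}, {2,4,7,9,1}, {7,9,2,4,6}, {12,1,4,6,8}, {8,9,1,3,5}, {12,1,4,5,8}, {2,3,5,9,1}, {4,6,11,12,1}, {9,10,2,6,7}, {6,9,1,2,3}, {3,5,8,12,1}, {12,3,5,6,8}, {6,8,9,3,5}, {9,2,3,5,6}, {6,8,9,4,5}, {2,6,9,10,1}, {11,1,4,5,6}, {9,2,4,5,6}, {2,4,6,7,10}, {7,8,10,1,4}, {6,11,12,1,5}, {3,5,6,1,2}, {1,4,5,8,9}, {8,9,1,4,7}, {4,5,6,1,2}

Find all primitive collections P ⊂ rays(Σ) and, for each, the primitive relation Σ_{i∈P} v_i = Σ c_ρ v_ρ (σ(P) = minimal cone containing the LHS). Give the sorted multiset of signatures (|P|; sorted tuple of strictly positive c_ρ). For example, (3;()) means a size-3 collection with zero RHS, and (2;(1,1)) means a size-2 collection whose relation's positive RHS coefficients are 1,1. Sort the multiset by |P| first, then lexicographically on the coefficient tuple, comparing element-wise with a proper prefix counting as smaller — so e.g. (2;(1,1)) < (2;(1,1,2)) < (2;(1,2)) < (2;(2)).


22 collections generate NE(X_Σ); each relation:

  P={2,12}:  v_{2} + v_{12} = 0  so sig = (2;())
  P={3,4}:  v_{3} + v_{4} = 0  so sig = (2;())
  P={2,8}:  v_{2} + v_{8} = v_{9}  so sig = (2;(1))
  P={5,10}:  v_{5} + v_{10} = v_{4}  so sig = (2;(1))
  P={9,12}:  v_{9} + v_{12} = v_{8}  so sig = (2;(1))
  P={3,7}:  v_{3} + v_{7} = v_{9} + v_{10}  so sig = (2;(1,1))
  P={9,11}:  v_{9} + v_{11} = v_{4} + v_{12}  so sig = (2;(1,1))
  P={3,10}:  v_{3} + v_{10} = v_{1} + v_{6} + v_{9}  so sig = (2;(1,1,1))
  P={7,12}:  v_{7} + v_{12} = v_{4} + v_{8} + v_{10}  so sig = (2;(1,1,1))
  P={2,11}:  v_{2} + v_{11} = v_{1} + v_{4} + v_{5} + v_{6}  so sig = (2;(1,1,1,1))
  P={3,11}:  v_{3} + v_{11} = v_{1} + v_{5} + v_{6} + v_{12}  so sig = (2;(1,1,1,1))
  P={10,12}:  v_{10} + v_{12} = v_{1} + v_{4} + v_{6} + v_{8}  so sig = (2;(1,1,1,1))
  P={10,11}:  v_{10} + v_{11} = v_{1} + 2·v_{4} + v_{6} + v_{12}  so sig = (2;(1,1,1,2))
  P={7,11}:  v_{7} + v_{11} = v_{1} + 3·v_{4} + v_{6} + v_{8}  so sig = (2;(1,1,1,3))
  P={5,7}:  v_{5} + v_{7} = 2·v_{4} + v_{9}  so sig = (2;(1,2))
  P={8,11}:  v_{8} + v_{11} = v_{4} + 2·v_{12}  so sig = (2;(1,2))
  P={4,9,10}:  v_{4} + v_{9} + v_{10} = v_{7}  so sig = (3;(1))
  P={1,6,7}:  v_{1} + v_{6} + v_{7} = 2·v_{10}  so sig = (3;(2))
  P={1,5,6,9}:  v_{1} + v_{5} + v_{6} + v_{9} = 0  so sig = (4;())
  P={1,4,6,9}:  v_{1} + v_{4} + v_{6} + v_{9} = v_{10}  so sig = (4;(1))
  P={1,5,6,8}:  v_{1} + v_{5} + v_{6} + v_{8} = v_{12}  so sig = (4;(1))
  P={1,4,5,6,12}:  v_{1} + v_{4} + v_{5} + v_{6} + v_{12} = v_{11}  so sig = (5;(1))

so the primitive-relation signature multiset is
    (2;())
    (2;())
    (2;(1))
    (2;(1))
    (2;(1))
    (2;(1,1))
    (2;(1,1))
    (2;(1,1,1))
    (2;(1,1,1))
    (2;(1,1,1,1))
    (2;(1,1,1,1))
    (2;(1,1,1,1))
    (2;(1,1,1,2))
    (2;(1,1,1,3))
    (2;(1,2))
    (2;(1,2))
    (3;(1))
    (3;(2))
    (4;())
    (4;(1))
    (4;(1))
    (5;(1))


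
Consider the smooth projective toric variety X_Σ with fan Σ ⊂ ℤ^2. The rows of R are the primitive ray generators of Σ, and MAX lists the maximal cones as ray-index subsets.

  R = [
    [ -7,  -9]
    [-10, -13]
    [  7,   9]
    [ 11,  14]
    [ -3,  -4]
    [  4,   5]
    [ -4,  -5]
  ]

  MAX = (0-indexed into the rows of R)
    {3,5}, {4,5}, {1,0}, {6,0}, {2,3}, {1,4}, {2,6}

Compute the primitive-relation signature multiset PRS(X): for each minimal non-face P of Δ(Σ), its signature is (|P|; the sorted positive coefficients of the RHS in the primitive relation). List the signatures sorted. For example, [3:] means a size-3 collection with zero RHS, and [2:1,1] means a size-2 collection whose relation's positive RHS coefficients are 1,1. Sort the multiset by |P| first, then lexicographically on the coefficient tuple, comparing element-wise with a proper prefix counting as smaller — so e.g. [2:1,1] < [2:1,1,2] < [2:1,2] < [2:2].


Σ has 14 primitive collections:

  {0,2}:  v_{0} + v_{2} = 0  →  sig = [2:]
  {5,6}:  v_{5} + v_{6} = 0  →  sig = [2:]
  {0,3}:  v_{0} + v_{3} = v_{5}  →  sig = [2:1]
  {0,4}:  v_{0} + v_{4} = v_{1}  →  sig = [2:1]
  {0,5}:  v_{0} + v_{5} = v_{4}  →  sig = [2:1]
  {1,2}:  v_{1} + v_{2} = v_{4}  →  sig = [2:1]
  {2,4}:  v_{2} + v_{4} = v_{5}  →  sig = [2:1]
  {2,5}:  v_{2} + v_{5} = v_{3}  →  sig = [2:1]
  {3,6}:  v_{3} + v_{6} = v_{2}  →  sig = [2:1]
  {4,6}:  v_{4} + v_{6} = v_{0}  →  sig = [2:1]
  {1,3}:  v_{1} + v_{3} = v_{4} + v_{5}  →  sig = [2:1,1]
  {1,5}:  v_{1} + v_{5} = 2·v_{4}  →  sig = [2:2]
  {1,6}:  v_{1} + v_{6} = 2·v_{0}  →  sig = [2:2]
  {3,4}:  v_{3} + v_{4} = 2·v_{5}  →  sig = [2:2]

so the primitive-relation signature multiset is
{ [2:] ×2,  [2:1] ×8,  [2:1,1],  [2:2] ×3 }


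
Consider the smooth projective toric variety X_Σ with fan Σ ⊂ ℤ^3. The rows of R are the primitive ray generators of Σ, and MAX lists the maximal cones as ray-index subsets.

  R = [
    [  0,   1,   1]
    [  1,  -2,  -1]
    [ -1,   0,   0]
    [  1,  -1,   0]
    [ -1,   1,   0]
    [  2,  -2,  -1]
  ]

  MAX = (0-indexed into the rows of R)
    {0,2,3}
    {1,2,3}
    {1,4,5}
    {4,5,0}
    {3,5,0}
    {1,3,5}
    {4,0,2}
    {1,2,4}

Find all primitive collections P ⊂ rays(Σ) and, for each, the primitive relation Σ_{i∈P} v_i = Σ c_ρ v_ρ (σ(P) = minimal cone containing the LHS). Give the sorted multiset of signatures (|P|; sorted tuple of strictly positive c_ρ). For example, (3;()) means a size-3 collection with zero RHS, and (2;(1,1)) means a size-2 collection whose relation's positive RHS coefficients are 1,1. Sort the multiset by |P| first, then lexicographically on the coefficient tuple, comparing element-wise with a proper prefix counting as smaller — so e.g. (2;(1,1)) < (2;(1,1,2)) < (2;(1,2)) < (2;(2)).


|primitive collections| = 3. Relations:

  • {3,4}:  v_{3} + v_{4} = 0 — sig = (2;())
  • {0,1}:  v_{0} + v_{1} = v_{3} — sig = (2;(1))
  • {2,5}:  v_{2} + v_{5} = v_{1} — sig = (2;(1))

so the primitive-relation signature multiset is
    (2;())
    (2;(1))
    (2;(1))


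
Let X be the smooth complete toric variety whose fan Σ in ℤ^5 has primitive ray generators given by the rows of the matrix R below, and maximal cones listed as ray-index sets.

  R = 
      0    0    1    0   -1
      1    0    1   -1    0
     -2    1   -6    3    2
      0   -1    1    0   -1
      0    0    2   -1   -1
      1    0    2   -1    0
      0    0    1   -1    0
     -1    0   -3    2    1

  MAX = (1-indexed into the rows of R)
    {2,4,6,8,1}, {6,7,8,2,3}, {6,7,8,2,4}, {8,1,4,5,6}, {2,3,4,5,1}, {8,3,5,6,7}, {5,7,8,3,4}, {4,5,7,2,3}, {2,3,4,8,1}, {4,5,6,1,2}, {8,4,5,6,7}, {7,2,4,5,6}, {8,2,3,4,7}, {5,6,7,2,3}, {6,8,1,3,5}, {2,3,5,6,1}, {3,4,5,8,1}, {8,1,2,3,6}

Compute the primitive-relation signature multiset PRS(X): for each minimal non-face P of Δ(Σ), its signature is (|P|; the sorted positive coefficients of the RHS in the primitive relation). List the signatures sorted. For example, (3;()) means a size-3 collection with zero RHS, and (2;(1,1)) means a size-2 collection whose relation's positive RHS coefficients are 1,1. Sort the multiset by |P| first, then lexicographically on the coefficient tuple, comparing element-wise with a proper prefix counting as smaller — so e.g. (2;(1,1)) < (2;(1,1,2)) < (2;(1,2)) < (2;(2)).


Minimal non-faces — 3 found among 8 rays, 18 max cones:

  P={1,7}:  v_{1} + v_{7} = v_{5}  →  sig = (2;(1))
  P={2,5,8}:  v_{2} + v_{5} + v_{8} = 0  →  sig = (3;())
  P={3,4,6}:  v_{3} + v_{4} + v_{6} = v_{8}  →  sig = (3;(1))

Hence PRS(X_Σ) =
    |P|=2: 1 collection, coeffs (1)
    |P|=3: 2 collections, coeffs (), (1)


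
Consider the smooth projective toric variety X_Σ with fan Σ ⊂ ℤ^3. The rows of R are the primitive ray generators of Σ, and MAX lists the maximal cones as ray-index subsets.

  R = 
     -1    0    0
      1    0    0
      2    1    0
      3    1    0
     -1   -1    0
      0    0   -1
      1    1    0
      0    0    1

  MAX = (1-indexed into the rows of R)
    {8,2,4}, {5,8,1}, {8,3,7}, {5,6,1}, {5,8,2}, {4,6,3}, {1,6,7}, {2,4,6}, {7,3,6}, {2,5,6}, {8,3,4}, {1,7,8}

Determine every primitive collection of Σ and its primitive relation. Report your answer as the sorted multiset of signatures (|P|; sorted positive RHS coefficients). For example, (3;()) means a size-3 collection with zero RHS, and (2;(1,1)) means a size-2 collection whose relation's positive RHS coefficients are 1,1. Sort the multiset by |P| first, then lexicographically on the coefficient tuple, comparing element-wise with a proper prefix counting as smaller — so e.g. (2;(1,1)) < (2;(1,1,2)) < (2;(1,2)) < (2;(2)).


Primitive collections (10):

  • {1,2}:  v_{1} + v_{2} = 0 ; sig = (2;())
  • {5,7}:  v_{5} + v_{7} = 0 ; sig = (2;())
  • {6,8}:  v_{6} + v_{8} = 0 ; sig = (2;())
  • {1,3}:  v_{1} + v_{3} = v_{7} ; sig = (2;(1))
  • {1,4}:  v_{1} + v_{4} = v_{3} ; sig = (2;(1))
  • {2,3}:  v_{2} + v_{3} = v_{4} ; sig = (2;(1))
  • {2,7}:  v_{2} + v_{7} = v_{3} ; sig = (2;(1))
  • {3,5}:  v_{3} + v_{5} = v_{2} ; sig = (2;(1))
  • {4,5}:  v_{4} + v_{5} = 2·v_{2} ; sig = (2;(2))
  • {4,7}:  v_{4} + v_{7} = 2·v_{3} ; sig = (2;(2))

Hence PRS(X_Σ) =
[(2;()), (2;()), (2;()), (2;(1)), (2;(1)), (2;(1)), (2;(1)), (2;(1)), (2;(2)), (2;(2))]


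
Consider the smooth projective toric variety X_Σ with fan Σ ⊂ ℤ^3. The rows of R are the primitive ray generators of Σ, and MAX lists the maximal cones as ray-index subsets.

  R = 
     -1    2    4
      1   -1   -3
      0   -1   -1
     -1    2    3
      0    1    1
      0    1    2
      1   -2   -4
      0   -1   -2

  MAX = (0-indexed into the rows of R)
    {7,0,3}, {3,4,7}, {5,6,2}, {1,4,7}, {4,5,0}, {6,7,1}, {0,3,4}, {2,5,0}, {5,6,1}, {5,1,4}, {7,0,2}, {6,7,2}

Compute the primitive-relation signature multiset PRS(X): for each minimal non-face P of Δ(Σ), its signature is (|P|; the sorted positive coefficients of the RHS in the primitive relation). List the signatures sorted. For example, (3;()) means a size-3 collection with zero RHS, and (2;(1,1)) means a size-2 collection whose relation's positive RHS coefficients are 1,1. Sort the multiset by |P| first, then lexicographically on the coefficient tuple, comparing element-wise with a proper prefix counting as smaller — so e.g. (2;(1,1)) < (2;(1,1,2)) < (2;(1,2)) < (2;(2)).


11 minimal non-faces of Δ(Σ) (on 8 rays):

  P = {0,6}:  v_{0} + v_{6} = 0  so sig = (2;())
  P = {2,4}:  v_{2} + v_{4} = 0  so sig = (2;())
  P = {5,7}:  v_{5} + v_{7} = 0  so sig = (2;())
  P = {0,1}:  v_{0} + v_{1} = v_{4}  so sig = (2;(1))
  P = {1,2}:  v_{1} + v_{2} = v_{6}  so sig = (2;(1))
  P = {4,6}:  v_{4} + v_{6} = v_{1}  so sig = (2;(1))
  P = {2,3}:  v_{2} + v_{3} = v_{0} + v_{7}  so sig = (2;(1,1))
  P = {3,5}:  v_{3} + v_{5} = v_{0} + v_{4}  so sig = (2;(1,1))
  P = {3,6}:  v_{3} + v_{6} = v_{4} + v_{7}  so sig = (2;(1,1))
  P = {1,3}:  v_{1} + v_{3} = 2·v_{4} + v_{7}  so sig = (2;(1,2))
  P = {0,4,7}:  v_{0} + v_{4} + v_{7} = v_{3}  so sig = (3;(1))

so the primitive-relation signature multiset is
{ (2;()) ×3,  (2;(1)) ×3,  (2;(1,1)) ×3,  (2;(1,2)),  (3;(1)) }


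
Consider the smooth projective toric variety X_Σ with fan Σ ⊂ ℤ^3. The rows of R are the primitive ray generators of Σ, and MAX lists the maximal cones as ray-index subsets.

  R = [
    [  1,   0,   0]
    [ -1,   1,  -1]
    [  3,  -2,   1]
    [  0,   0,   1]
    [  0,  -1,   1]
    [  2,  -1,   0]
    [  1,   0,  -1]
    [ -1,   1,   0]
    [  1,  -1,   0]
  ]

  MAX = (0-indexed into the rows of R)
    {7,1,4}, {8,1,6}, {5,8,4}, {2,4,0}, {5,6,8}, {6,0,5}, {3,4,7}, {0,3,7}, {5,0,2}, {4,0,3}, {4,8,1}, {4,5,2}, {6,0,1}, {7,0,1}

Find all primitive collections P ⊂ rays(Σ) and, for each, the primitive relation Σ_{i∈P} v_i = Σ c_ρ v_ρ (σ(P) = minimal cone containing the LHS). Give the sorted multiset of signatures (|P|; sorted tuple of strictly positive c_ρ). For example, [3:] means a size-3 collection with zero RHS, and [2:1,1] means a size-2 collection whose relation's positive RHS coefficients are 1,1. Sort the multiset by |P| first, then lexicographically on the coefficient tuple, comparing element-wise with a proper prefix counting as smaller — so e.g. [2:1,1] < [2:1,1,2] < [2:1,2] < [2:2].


18 minimal non-faces of Δ(Σ) (on 9 rays):

  P={7,8}:  v_{7} + v_{8} = 0  →  sig = [2:]
  P={0,8}:  v_{0} + v_{8} = v_{5}  →  sig = [2:1]
  P={1,2}:  v_{1} + v_{2} = v_{5}  →  sig = [2:1]
  P={1,3}:  v_{1} + v_{3} = v_{7}  →  sig = [2:1]
  P={1,5}:  v_{1} + v_{5} = v_{6}  →  sig = [2:1]
  P={3,6}:  v_{3} + v_{6} = v_{0}  →  sig = [2:1]
  P={4,6}:  v_{4} + v_{6} = v_{8}  →  sig = [2:1]
  P={5,7}:  v_{5} + v_{7} = v_{0}  →  sig = [2:1]
  P={3,8}:  v_{3} + v_{8} = v_{0} + v_{4}  →  sig = [2:1,1]
  P={6,7}:  v_{6} + v_{7} = v_{0} + v_{1}  →  sig = [2:1,1]
  P={2,7}:  v_{2} + v_{7} = 2·v_{0} + v_{4}  →  sig = [2:1,2]
  P={2,8}:  v_{2} + v_{8} = v_{4} + 2·v_{5}  →  sig = [2:1,2]
  P={3,5}:  v_{3} + v_{5} = 2·v_{0} + v_{4}  →  sig = [2:1,2]
  P={2,6}:  v_{2} + v_{6} = 2·v_{5}  →  sig = [2:2]
  P={2,3}:  v_{2} + v_{3} = 3·v_{0} + 2·v_{4}  →  sig = [2:2,3]
  P={0,1,4}:  v_{0} + v_{1} + v_{4} = 0  →  sig = [3:]
  P={0,4,5}:  v_{0} + v_{4} + v_{5} = v_{2}  →  sig = [3:1]
  P={0,4,7}:  v_{0} + v_{4} + v_{7} = v_{3}  →  sig = [3:1]

so the primitive-relation signature multiset is
[[2:], [2:1], [2:1], [2:1], [2:1], [2:1], [2:1], [2:1], [2:1,1], [2:1,1], [2:1,2], [2:1,2], [2:1,2], [2:2], [2:2,3], [3:], [3:1], [3:1]]


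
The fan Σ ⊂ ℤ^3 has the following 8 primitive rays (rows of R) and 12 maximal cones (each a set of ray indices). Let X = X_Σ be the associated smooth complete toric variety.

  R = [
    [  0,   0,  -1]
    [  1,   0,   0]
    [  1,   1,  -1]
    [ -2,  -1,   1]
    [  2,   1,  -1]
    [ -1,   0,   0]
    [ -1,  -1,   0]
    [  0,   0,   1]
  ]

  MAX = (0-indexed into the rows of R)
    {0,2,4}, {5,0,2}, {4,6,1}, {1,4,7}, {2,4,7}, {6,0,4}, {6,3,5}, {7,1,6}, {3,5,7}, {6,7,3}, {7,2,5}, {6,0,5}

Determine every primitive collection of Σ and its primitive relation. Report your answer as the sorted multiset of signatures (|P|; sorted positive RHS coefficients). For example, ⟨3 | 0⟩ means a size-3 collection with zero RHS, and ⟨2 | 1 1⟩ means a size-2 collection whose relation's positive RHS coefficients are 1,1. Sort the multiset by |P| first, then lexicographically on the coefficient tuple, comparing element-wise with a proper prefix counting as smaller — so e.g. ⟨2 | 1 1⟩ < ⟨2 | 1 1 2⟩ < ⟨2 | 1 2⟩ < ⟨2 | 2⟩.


The 12 primitive collections of Σ (r=8, n=3):

  P={0,7}:  v_{0} + v_{7} = 0  ⇒ sig = ⟨2 | 0⟩
  P={1,5}:  v_{1} + v_{5} = 0  ⇒ sig = ⟨2 | 0⟩
  P={3,4}:  v_{3} + v_{4} = 0  ⇒ sig = ⟨2 | 0⟩
  P={1,2}:  v_{1} + v_{2} = v_{4}  ⇒ sig = ⟨2 | 1⟩
  P={2,3}:  v_{2} + v_{3} = v_{5}  ⇒ sig = ⟨2 | 1⟩
  P={2,6}:  v_{2} + v_{6} = v_{0}  ⇒ sig = ⟨2 | 1⟩
  P={4,5}:  v_{4} + v_{5} = v_{2}  ⇒ sig = ⟨2 | 1⟩
  P={0,1}:  v_{0} + v_{1} = v_{4} + v_{6}  ⇒ sig = ⟨2 | 1 1⟩
  P={0,3}:  v_{0} + v_{3} = v_{5} + v_{6}  ⇒ sig = ⟨2 | 1 1⟩
  P={1,3}:  v_{1} + v_{3} = v_{6} + v_{7}  ⇒ sig = ⟨2 | 1 1⟩
  P={4,6,7}:  v_{4} + v_{6} + v_{7} = v_{1}  ⇒ sig = ⟨3 | 1⟩
  P={5,6,7}:  v_{5} + v_{6} + v_{7} = v_{3}  ⇒ sig = ⟨3 | 1⟩

Hence PRS(X_Σ) =
[⟨2 | 0⟩, ⟨2 | 0⟩, ⟨2 | 0⟩, ⟨2 | 1⟩, ⟨2 | 1⟩, ⟨2 | 1⟩, ⟨2 | 1⟩, ⟨2 | 1 1⟩, ⟨2 | 1 1⟩, ⟨2 | 1 1⟩, ⟨3 | 1⟩, ⟨3 | 1⟩]
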